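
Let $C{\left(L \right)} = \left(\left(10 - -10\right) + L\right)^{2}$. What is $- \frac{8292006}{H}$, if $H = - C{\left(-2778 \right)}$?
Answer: $\frac{4146003}{3803282} \approx 1.0901$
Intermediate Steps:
$C{\left(L \right)} = \left(20 + L\right)^{2}$ ($C{\left(L \right)} = \left(\left(10 + 10\right) + L\right)^{2} = \left(20 + L\right)^{2}$)
$H = -7606564$ ($H = - \left(20 - 2778\right)^{2} = - \left(-2758\right)^{2} = \left(-1\right) 7606564 = -7606564$)
$- \frac{8292006}{H} = - \frac{8292006}{-7606564} = \left(-8292006\right) \left(- \frac{1}{7606564}\right) = \frac{4146003}{3803282}$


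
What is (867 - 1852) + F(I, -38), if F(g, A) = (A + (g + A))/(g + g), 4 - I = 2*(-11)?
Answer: -25635/26 ≈ -985.96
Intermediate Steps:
I = 26 (I = 4 - 2*(-11) = 4 - 1*(-22) = 4 + 22 = 26)
F(g, A) = (g + 2*A)/(2*g) (F(g, A) = (A + (A + g))/((2*g)) = (g + 2*A)*(1/(2*g)) = (g + 2*A)/(2*g))
(867 - 1852) + F(I, -38) = (867 - 1852) + (-38 + (½)*26)/26 = -985 + (-38 + 13)/26 = -985 + (1/26)*(-25) = -985 - 25/26 = -25635/26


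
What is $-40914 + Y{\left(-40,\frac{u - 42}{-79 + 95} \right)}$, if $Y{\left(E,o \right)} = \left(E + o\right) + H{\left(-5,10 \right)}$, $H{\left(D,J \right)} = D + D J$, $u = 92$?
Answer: $- \frac{328047}{8} \approx -41006.0$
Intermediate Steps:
$Y{\left(E,o \right)} = -55 + E + o$ ($Y{\left(E,o \right)} = \left(E + o\right) - 5 \left(1 + 10\right) = \left(E + o\right) - 55 = -55 + E + o$)
$-40914 + Y{\left(-40,\frac{u - 42}{-79 + 95} \right)} = -40914 - \left(95 - \frac{92 - 42}{-79 + 95}\right) = -40914 - \left(95 - \frac{25}{8}\right) = -40914 - \frac{735}{8} = - \frac{328047}{8}$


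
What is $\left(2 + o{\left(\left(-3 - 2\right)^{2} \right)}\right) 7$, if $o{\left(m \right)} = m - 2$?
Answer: $175$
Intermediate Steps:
$o{\left(m \right)} = -2 + m$
$\left(2 + o{\left(\left(-3 - 2\right)^{2} \right)}\right) 7 = \left(2 - \left(2 - \left(-3 - 2\right)^{2}\right)\right) 7 = \left(2 - \left(2 - \left(-5\right)^{2}\right)\right) 7 = \left(2 + \left(-2 + 25\right)\right) 7 = \left(2 + 23\right) 7 = 25 \cdot 7 = 175$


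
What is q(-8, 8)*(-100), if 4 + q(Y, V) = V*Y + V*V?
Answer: 400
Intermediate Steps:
q(Y, V) = -4 + V² + V*Y (q(Y, V) = -4 + (V*Y + V*V) = -4 + (V*Y + V²) = -4 + (V² + V*Y) = -4 + V² + V*Y)
q(-8, 8)*(-100) = (-4 + 8² + 8*(-8))*(-100) = (-4 + 64 - 64)*(-100) = -4*(-100) = 400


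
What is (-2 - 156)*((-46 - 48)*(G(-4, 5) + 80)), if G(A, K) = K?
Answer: 1262420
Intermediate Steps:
(-2 - 156)*((-46 - 48)*(G(-4, 5) + 80)) = (-2 - 156)*((-46 - 48)*(5 + 80)) = -(-14852)*85 = -158*(-7990) = 1262420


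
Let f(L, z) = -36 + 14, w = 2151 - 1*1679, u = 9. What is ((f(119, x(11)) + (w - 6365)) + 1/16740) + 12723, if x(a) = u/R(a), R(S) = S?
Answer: 113965921/16740 ≈ 6808.0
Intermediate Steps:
w = 472 (w = 2151 - 1679 = 472)
x(a) = 9/a
f(L, z) = -22
((f(119, x(11)) + (w - 6365)) + 1/16740) + 12723 = ((-22 + (472 - 6365)) + 1/16740) + 12723 = ((-22 - 5893) + 1/16740) + 12723 = (-5915 + 1/16740) + 12723 = -99017099/16740 + 12723 = 113965921/16740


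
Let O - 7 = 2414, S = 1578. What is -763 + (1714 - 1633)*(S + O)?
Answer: 323156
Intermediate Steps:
O = 2421 (O = 7 + 2414 = 2421)
-763 + (1714 - 1633)*(S + O) = -763 + (1714 - 1633)*(1578 + 2421) = -763 + 81*3999 = -763 + 323919 = 323156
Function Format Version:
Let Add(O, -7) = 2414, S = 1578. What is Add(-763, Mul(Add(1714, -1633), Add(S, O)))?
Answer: 323156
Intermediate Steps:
O = 2421 (O = Add(7, 2414) = 2421)
Add(-763, Mul(Add(1714, -1633), Add(S, O))) = Add(-763, Mul(Add(1714, -1633), Add(1578, 2421))) = Add(-763, Mul(81, 3999)) = Add(-763, 323919) = 323156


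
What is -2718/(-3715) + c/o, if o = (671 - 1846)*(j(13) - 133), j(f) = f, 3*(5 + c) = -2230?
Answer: 45654953/62857800 ≈ 0.72632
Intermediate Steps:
c = -2245/3 (c = -5 + (⅓)*(-2230) = -5 - 2230/3 = -2245/3 ≈ -748.33)
o = 141000 (o = (671 - 1846)*(13 - 133) = -1175*(-120) = 141000)
-2718/(-3715) + c/o = -2718/(-3715) - 2245/3/141000 = -2718*(-1/3715) - 2245/3*1/141000 = 2718/3715 - 449/84600 = 45654953/62857800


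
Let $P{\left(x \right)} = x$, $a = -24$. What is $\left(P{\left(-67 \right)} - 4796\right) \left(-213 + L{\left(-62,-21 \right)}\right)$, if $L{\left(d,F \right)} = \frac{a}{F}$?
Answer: $\frac{7211829}{7} \approx 1.0303 \cdot 10^{6}$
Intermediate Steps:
$L{\left(d,F \right)} = - \frac{24}{F}$
$\left(P{\left(-67 \right)} - 4796\right) \left(-213 + L{\left(-62,-21 \right)}\right) = \left(-67 - 4796\right) \left(-213 - \frac{24}{-21}\right) = - 4863 \left(-213 - - \frac{8}{7}\right) = - 4863 \left(-213 + \frac{8}{7}\right) = \left(-4863\right) \left(- \frac{1483}{7}\right) = \frac{7211829}{7}$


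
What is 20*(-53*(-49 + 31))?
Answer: 19080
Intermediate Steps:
20*(-53*(-49 + 31)) = 20*(-53*(-18)) = 20*954 = 19080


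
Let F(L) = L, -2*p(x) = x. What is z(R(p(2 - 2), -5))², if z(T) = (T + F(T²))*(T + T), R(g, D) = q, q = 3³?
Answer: 1666598976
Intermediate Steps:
p(x) = -x/2
q = 27
R(g, D) = 27
z(T) = 2*T*(T + T²) (z(T) = (T + T²)*(T + T) = (T + T²)*(2*T) = 2*T*(T + T²))
z(R(p(2 - 2), -5))² = (2*27²*(1 + 27))² = (2*729*28)² = 40824² = 1666598976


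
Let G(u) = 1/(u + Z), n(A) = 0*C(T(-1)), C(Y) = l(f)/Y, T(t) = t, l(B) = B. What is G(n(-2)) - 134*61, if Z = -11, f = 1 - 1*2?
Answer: -89915/11 ≈ -8174.1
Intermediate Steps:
f = -1 (f = 1 - 2 = -1)
C(Y) = -1/Y
n(A) = 0 (n(A) = 0*(-1/(-1)) = 0*(-1*(-1)) = 0*1 = 0)
G(u) = 1/(-11 + u) (G(u) = 1/(u - 11) = 1/(-11 + u))
G(n(-2)) - 134*61 = 1/(-11 + 0) - 134*61 = 1/(-11) - 8174 = -1/11 - 8174 = -89915/11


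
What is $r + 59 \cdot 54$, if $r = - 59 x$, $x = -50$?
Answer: $6136$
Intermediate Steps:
$r = 2950$ ($r = \left(-59\right) \left(-50\right) = 2950$)
$r + 59 \cdot 54 = 2950 + 59 \cdot 54 = 2950 + 3186 = 6136$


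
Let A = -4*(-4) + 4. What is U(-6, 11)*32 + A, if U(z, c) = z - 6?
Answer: -364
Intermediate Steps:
U(z, c) = -6 + z
A = 20 (A = 16 + 4 = 20)
U(-6, 11)*32 + A = (-6 - 6)*32 + 20 = -12*32 + 20 = -384 + 20 = -364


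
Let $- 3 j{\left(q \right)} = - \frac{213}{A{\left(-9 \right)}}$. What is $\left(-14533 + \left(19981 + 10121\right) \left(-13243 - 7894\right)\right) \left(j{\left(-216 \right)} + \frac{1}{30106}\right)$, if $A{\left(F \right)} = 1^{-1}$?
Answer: $- \frac{1360066763286189}{30106} \approx -4.5176 \cdot 10^{10}$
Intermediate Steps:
$A{\left(F \right)} = 1$
$j{\left(q \right)} = 71$ ($j{\left(q \right)} = - \frac{\left(-213\right) 1^{-1}}{3} = - \frac{\left(-213\right) 1}{3} = \left(- \frac{1}{3}\right) \left(-213\right) = 71$)
$\left(-14533 + \left(19981 + 10121\right) \left(-13243 - 7894\right)\right) \left(j{\left(-216 \right)} + \frac{1}{30106}\right) = \left(-14533 + \left(19981 + 10121\right) \left(-13243 - 7894\right)\right) \left(71 + \frac{1}{30106}\right) = \left(-14533 + 30102 \left(-21137\right)\right) \left(71 + \frac{1}{30106}\right) = \left(-14533 - 636265974\right) \frac{2137527}{30106} = \left(-636280507\right) \frac{2137527}{30106} = - \frac{1360066763286189}{30106}$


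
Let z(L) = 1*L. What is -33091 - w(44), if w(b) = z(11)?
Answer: -33102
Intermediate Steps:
z(L) = L
w(b) = 11
-33091 - w(44) = -33091 - 1*11 = -33091 - 11 = -33102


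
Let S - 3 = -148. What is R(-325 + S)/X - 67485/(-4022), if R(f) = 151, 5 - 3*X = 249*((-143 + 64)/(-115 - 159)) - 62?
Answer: -410610879/5280886 ≈ -77.754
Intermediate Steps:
S = -145 (S = 3 - 148 = -145)
X = -1313/822 (X = 5/3 - (249*((-143 + 64)/(-115 - 159)) - 62)/3 = 5/3 - (249*(-79/(-274)) - 62)/3 = 5/3 - (249*(-79*(-1/274)) - 62)/3 = 5/3 - (249*(79/274) - 62)/3 = 5/3 - (19671/274 - 62)/3 = 5/3 - 1/3*2683/274 = 5/3 - 2683/822 = -1313/822 ≈ -1.5973)
R(-325 + S)/X - 67485/(-4022) = 151/(-1313/822) - 67485/(-4022) = 151*(-822/1313) - 67485*(-1/4022) = -124122/1313 + 67485/4022 = -410610879/5280886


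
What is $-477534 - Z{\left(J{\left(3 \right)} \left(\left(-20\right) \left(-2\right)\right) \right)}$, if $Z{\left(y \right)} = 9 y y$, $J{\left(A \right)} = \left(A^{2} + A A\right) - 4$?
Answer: $-3299934$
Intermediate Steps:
$J{\left(A \right)} = -4 + 2 A^{2}$ ($J{\left(A \right)} = \left(A^{2} + A^{2}\right) - 4 = 2 A^{2} - 4 = -4 + 2 A^{2}$)
$Z{\left(y \right)} = 9 y^{2}$
$-477534 - Z{\left(J{\left(3 \right)} \left(\left(-20\right) \left(-2\right)\right) \right)} = -477534 - 9 \left(\left(-4 + 2 \cdot 3^{2}\right) \left(\left(-20\right) \left(-2\right)\right)\right)^{2} = -477534 - 9 \left(\left(-4 + 2 \cdot 9\right) 40\right)^{2} = -477534 - 9 \left(\left(-4 + 18\right) 40\right)^{2} = -477534 - 9 \left(14 \cdot 40\right)^{2} = -477534 - 9 \cdot 560^{2} = -477534 - 9 \cdot 313600 = -477534 - 2822400 = -3299934$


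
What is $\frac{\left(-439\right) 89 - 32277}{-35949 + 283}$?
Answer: $\frac{35674}{17833} \approx 2.0005$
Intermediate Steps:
$\frac{\left(-439\right) 89 - 32277}{-35949 + 283} = \frac{-39071 - 32277}{-35666} = \left(-71348\right) \left(- \frac{1}{35666}\right) = \frac{35674}{17833}$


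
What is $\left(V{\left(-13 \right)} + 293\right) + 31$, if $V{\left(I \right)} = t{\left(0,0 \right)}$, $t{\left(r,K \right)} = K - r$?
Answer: $324$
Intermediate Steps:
$V{\left(I \right)} = 0$ ($V{\left(I \right)} = 0 - 0 = 0 + 0 = 0$)
$\left(V{\left(-13 \right)} + 293\right) + 31 = \left(0 + 293\right) + 31 = 293 + 31 = 324$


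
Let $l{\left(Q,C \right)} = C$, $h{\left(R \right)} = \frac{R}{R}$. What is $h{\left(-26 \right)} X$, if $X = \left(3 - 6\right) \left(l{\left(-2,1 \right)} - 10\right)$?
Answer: $27$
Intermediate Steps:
$h{\left(R \right)} = 1$
$X = 27$ ($X = \left(3 - 6\right) \left(1 - 10\right) = \left(-3\right) \left(-9\right) = 27$)
$h{\left(-26 \right)} X = 1 \cdot 27 = 27$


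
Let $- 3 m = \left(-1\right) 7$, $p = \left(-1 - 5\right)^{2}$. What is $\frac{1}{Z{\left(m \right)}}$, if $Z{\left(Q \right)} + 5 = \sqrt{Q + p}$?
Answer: $\frac{3}{8} + \frac{\sqrt{345}}{40} \approx 0.83935$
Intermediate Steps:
$p = 36$ ($p = \left(-6\right)^{2} = 36$)
$m = \frac{7}{3}$ ($m = - \frac{\left(-1\right) 7}{3} = \left(- \frac{1}{3}\right) \left(-7\right) = \frac{7}{3} \approx 2.3333$)
$Z{\left(Q \right)} = -5 + \sqrt{36 + Q}$ ($Z{\left(Q \right)} = -5 + \sqrt{Q + 36} = -5 + \sqrt{36 + Q}$)
$\frac{1}{Z{\left(m \right)}} = \frac{1}{-5 + \sqrt{36 + \frac{7}{3}}} = \frac{1}{-5 + \sqrt{\frac{115}{3}}} = \frac{1}{-5 + \frac{\sqrt{345}}{3}}$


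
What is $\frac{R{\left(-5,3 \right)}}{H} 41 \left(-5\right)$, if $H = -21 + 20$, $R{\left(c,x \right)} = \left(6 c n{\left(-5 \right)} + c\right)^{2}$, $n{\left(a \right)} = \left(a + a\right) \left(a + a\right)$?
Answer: $1851155125$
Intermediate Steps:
$n{\left(a \right)} = 4 a^{2}$ ($n{\left(a \right)} = 2 a 2 a = 4 a^{2}$)
$R{\left(c,x \right)} = 361201 c^{2}$ ($R{\left(c,x \right)} = \left(6 c 4 \left(-5\right)^{2} + c\right)^{2} = \left(6 c 4 \cdot 25 + c\right)^{2} = \left(6 c 100 + c\right)^{2} = \left(600 c + c\right)^{2} = \left(601 c\right)^{2} = 361201 c^{2}$)
$H = -1$
$\frac{R{\left(-5,3 \right)}}{H} 41 \left(-5\right) = \frac{361201 \left(-5\right)^{2}}{-1} \cdot 41 \left(-5\right) = 361201 \cdot 25 \left(-1\right) 41 \left(-5\right) = 9030025 \left(-1\right) 41 \left(-5\right) = \left(-9030025\right) 41 \left(-5\right) = \left(-370231025\right) \left(-5\right) = 1851155125$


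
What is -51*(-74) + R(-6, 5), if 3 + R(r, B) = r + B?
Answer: 3770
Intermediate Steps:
R(r, B) = -3 + B + r (R(r, B) = -3 + (r + B) = -3 + (B + r) = -3 + B + r)
-51*(-74) + R(-6, 5) = -51*(-74) + (-3 + 5 - 6) = 3774 - 4 = 3770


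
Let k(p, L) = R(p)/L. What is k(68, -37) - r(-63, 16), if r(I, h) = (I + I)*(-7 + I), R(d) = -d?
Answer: -326272/37 ≈ -8818.2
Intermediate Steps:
r(I, h) = 2*I*(-7 + I) (r(I, h) = (2*I)*(-7 + I) = 2*I*(-7 + I))
k(p, L) = -p/L (k(p, L) = (-p)/L = -p/L)
k(68, -37) - r(-63, 16) = -1*68/(-37) - 2*(-63)*(-7 - 63) = -1*68*(-1/37) - 2*(-63)*(-70) = 68/37 - 1*8820 = 68/37 - 8820 = -326272/37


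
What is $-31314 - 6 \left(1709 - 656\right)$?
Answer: $-37632$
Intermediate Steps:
$-31314 - 6 \left(1709 - 656\right) = -31314 - 6 \cdot 1053 = -31314 - 6318 = -37632$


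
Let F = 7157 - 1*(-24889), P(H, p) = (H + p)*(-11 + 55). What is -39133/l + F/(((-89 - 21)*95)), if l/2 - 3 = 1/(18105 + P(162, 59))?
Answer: -5692868999273/872449600 ≈ -6525.2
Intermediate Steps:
P(H, p) = 44*H + 44*p (P(H, p) = (H + p)*44 = 44*H + 44*p)
l = 166976/27829 (l = 6 + 2/(18105 + (44*162 + 44*59)) = 6 + 2/(18105 + (7128 + 2596)) = 6 + 2/(18105 + 9724) = 6 + 2/27829 = 166976/27829 ≈ 6.0001)
F = 32046 (F = 7157 + 24889 = 32046)
-39133/l + F/(((-89 - 21)*95)) = -39133/166976/27829 + 32046/(((-89 - 21)*95)) = -39133*27829/166976 + 32046/((-110*95)) = -1089032257/166976 + 32046/(-10450) = -1089032257/166976 + 32046*(-1/10450) = -1089032257/166976 - 16023/5225 = -5692868999273/872449600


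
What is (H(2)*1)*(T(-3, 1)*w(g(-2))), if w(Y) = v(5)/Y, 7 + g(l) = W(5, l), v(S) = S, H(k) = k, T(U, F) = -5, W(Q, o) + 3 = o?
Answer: 25/6 ≈ 4.1667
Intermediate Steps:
W(Q, o) = -3 + o
g(l) = -10 + l (g(l) = -7 + (-3 + l) = -10 + l)
w(Y) = 5/Y
(H(2)*1)*(T(-3, 1)*w(g(-2))) = (2*1)*(-25/(-10 - 2)) = 2*(-25/(-12)) = 2*(-25*(-1)/12) = 2*(-5*(-5/12)) = 2*(25/12) = 25/6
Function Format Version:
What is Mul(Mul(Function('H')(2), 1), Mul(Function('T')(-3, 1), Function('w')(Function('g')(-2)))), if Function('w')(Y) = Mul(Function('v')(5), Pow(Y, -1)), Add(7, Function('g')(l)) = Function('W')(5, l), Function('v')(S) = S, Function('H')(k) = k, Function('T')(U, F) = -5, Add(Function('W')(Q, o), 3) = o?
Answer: Rational(25, 6) ≈ 4.1667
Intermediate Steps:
Function('W')(Q, o) = Add(-3, o)
Function('g')(l) = Add(-10, l) (Function('g')(l) = Add(-7, Add(-3, l)) = Add(-10, l))
Function('w')(Y) = Mul(5, Pow(Y, -1))
Mul(Mul(Function('H')(2), 1), Mul(Function('T')(-3, 1), Function('w')(Function('g')(-2)))) = Mul(Mul(2, 1), Mul(-5, Mul(5, Pow(Add(-10, -2), -1)))) = Mul(2, Mul(-5, Mul(5, Pow(-12, -1)))) = Mul(2, Mul(-5, Mul(5, Rational(-1, 12)))) = Mul(2, Mul(-5, Rational(-5, 12))) = Mul(2, Rational(25, 12)) = Rational(25, 6)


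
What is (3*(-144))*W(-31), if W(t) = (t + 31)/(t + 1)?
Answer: 0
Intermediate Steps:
W(t) = (31 + t)/(1 + t)
(3*(-144))*W(-31) = (3*(-144))*((31 - 31)/(1 - 31)) = -432*0/(-30) = -(-72)*0/5 = -432*0 = 0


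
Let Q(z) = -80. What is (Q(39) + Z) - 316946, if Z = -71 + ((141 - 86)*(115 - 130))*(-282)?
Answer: -84447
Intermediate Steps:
Z = 232579 (Z = -71 + (55*(-15))*(-282) = -71 - 825*(-282) = -71 + 232650 = 232579)
(Q(39) + Z) - 316946 = (-80 + 232579) - 316946 = 232499 - 316946 = -84447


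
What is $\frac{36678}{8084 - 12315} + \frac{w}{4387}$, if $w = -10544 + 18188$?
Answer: $- \frac{128564622}{18561397} \approx -6.9265$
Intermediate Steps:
$w = 7644$
$\frac{36678}{8084 - 12315} + \frac{w}{4387} = \frac{36678}{8084 - 12315} + \frac{7644}{4387} = \frac{36678}{8084 - 12315} + 7644 \cdot \frac{1}{4387} = \frac{36678}{-4231} + \frac{7644}{4387} = 36678 \left(- \frac{1}{4231}\right) + \frac{7644}{4387} = - \frac{36678}{4231} + \frac{7644}{4387} = - \frac{128564622}{18561397}$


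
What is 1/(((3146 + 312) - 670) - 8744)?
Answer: -1/5956 ≈ -0.00016790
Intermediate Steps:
1/(((3146 + 312) - 670) - 8744) = 1/((3458 - 670) - 8744) = 1/(2788 - 8744) = 1/(-5956) = -1/5956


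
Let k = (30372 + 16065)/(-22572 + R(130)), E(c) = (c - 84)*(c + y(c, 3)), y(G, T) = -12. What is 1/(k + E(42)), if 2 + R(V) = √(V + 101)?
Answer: -214375225846/270553776276243 + 15479*√231/270553776276243 ≈ -0.00079236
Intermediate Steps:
R(V) = -2 + √(101 + V) (R(V) = -2 + √(V + 101) = -2 + √(101 + V))
E(c) = (-84 + c)*(-12 + c) (E(c) = (c - 84)*(c - 12) = (-84 + c)*(-12 + c))
k = 46437/(-22574 + √231) (k = (30372 + 16065)/(-22572 + (-2 + √(101 + 130))) = 46437/(-22572 + (-2 + √231)) = 46437/(-22574 + √231) ≈ -2.0585)
1/(k + E(42)) = 1/((-1048268838/509585245 - 46437*√231/509585245) + (1008 + 42² - 96*42)) = 1/((-1048268838/509585245 - 46437*√231/509585245) + (1008 + 1764 - 4032)) = 1/((-1048268838/509585245 - 46437*√231/509585245) - 1260) = 1/(-643125677538/509585245 - 46437*√231/509585245)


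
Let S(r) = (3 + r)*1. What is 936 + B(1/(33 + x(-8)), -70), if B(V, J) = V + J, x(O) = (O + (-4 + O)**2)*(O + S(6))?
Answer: 146355/169 ≈ 866.01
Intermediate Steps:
S(r) = 3 + r
x(O) = (9 + O)*(O + (-4 + O)**2) (x(O) = (O + (-4 + O)**2)*(O + (3 + 6)) = (O + (-4 + O)**2)*(O + 9) = (O + (-4 + O)**2)*(9 + O) = (9 + O)*(O + (-4 + O)**2))
B(V, J) = J + V
936 + B(1/(33 + x(-8)), -70) = 936 + (-70 + 1/(33 + (144 + (-8)**3 - 47*(-8) + 2*(-8)**2))) = 936 + (-70 + 1/(33 + (144 - 512 + 376 + 2*64))) = 936 + (-70 + 1/(33 + (144 - 512 + 376 + 128))) = 936 + (-70 + 1/(33 + 136)) = 936 + (-70 + 1/169) = 936 - 11829/169 = 146355/169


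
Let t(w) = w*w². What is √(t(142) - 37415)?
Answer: √2825873 ≈ 1681.0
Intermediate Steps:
t(w) = w³
√(t(142) - 37415) = √(142³ - 37415) = √(2863288 - 37415) = √2825873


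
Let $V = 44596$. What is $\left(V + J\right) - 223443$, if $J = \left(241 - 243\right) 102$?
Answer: $-179051$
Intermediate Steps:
$J = -204$ ($J = \left(-2\right) 102 = -204$)
$\left(V + J\right) - 223443 = \left(44596 - 204\right) - 223443 = 44392 - 223443 = -179051$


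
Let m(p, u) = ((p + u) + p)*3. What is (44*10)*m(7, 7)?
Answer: 27720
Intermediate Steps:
m(p, u) = 3*u + 6*p (m(p, u) = (u + 2*p)*3 = 3*u + 6*p)
(44*10)*m(7, 7) = (44*10)*(3*7 + 6*7) = 440*(21 + 42) = 440*63 = 27720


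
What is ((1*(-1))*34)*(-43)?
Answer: 1462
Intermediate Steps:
((1*(-1))*34)*(-43) = -1*34*(-43) = -34*(-43) = 1462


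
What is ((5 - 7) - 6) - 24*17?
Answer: -416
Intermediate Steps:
((5 - 7) - 6) - 24*17 = (-2 - 6) - 408 = -8 - 408 = -416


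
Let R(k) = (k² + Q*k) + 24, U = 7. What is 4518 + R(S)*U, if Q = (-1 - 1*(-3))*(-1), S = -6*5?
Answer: 11406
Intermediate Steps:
S = -30
Q = -2 (Q = (-1 + 3)*(-1) = 2*(-1) = -2)
R(k) = 24 + k² - 2*k (R(k) = (k² - 2*k) + 24 = 24 + k² - 2*k)
4518 + R(S)*U = 4518 + (24 + (-30)² - 2*(-30))*7 = 4518 + (24 + 900 + 60)*7 = 4518 + 984*7 = 4518 + 6888 = 11406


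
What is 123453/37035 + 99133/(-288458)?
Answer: 3548846091/1187004670 ≈ 2.9897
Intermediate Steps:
123453/37035 + 99133/(-288458) = 123453*(1/37035) + 99133*(-1/288458) = 13717/4115 - 99133/288458 = 3548846091/1187004670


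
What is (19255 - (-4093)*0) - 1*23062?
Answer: -3807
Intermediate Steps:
(19255 - (-4093)*0) - 1*23062 = (19255 - 1*0) - 23062 = (19255 + 0) - 23062 = 19255 - 23062 = -3807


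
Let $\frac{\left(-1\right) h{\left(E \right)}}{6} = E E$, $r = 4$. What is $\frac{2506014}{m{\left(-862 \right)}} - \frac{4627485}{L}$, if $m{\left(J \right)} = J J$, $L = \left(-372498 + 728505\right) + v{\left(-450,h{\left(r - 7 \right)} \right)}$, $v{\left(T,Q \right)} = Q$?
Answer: $- \frac{424400293833}{44081456822} \approx -9.6276$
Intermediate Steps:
$h{\left(E \right)} = - 6 E^{2}$ ($h{\left(E \right)} = - 6 E E = - 6 E^{2}$)
$L = 355953$ ($L = \left(-372498 + 728505\right) - 6 \left(4 - 7\right)^{2} = 356007 - 6 \left(4 - 7\right)^{2} = 356007 - 6 \left(-3\right)^{2} = 356007 - 54 = 355953$)
$m{\left(J \right)} = J^{2}$
$\frac{2506014}{m{\left(-862 \right)}} - \frac{4627485}{L} = \frac{2506014}{\left(-862\right)^{2}} - \frac{4627485}{355953} = \frac{2506014}{743044} - \frac{1542495}{118651} = 2506014 \cdot \frac{1}{743044} - \frac{1542495}{118651} = \frac{1253007}{371522} - \frac{1542495}{118651} = - \frac{424400293833}{44081456822}$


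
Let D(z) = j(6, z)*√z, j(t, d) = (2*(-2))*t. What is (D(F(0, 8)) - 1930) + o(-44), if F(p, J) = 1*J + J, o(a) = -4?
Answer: -2030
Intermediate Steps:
j(t, d) = -4*t
F(p, J) = 2*J (F(p, J) = J + J = 2*J)
D(z) = -24*√z (D(z) = (-4*6)*√z = -24*√z)
(D(F(0, 8)) - 1930) + o(-44) = (-24*√(2*8) - 1930) - 4 = (-24*√16 - 1930) - 4 = (-24*4 - 1930) - 4 = (-96 - 1930) - 4 = -2026 - 4 = -2030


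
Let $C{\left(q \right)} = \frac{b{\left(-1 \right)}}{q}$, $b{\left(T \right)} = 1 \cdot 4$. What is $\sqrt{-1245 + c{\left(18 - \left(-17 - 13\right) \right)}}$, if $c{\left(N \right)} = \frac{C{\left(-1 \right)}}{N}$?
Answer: $\frac{i \sqrt{44823}}{6} \approx 35.286 i$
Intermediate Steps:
$b{\left(T \right)} = 4$
$C{\left(q \right)} = \frac{4}{q}$
$c{\left(N \right)} = - \frac{4}{N}$ ($c{\left(N \right)} = \frac{4 \frac{1}{-1}}{N} = \frac{4 \left(-1\right)}{N} = - \frac{4}{N}$)
$\sqrt{-1245 + c{\left(18 - \left(-17 - 13\right) \right)}} = \sqrt{-1245 - \frac{4}{18 - \left(-17 - 13\right)}} = \sqrt{-1245 - \frac{4}{18 - -30}} = \sqrt{-1245 - \frac{4}{18 + 30}} = \sqrt{-1245 - \frac{4}{48}} = \sqrt{-1245 - \frac{1}{12}} = \sqrt{- \frac{14941}{12}} = \frac{i \sqrt{44823}}{6}$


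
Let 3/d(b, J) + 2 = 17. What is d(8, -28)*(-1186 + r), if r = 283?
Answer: -903/5 ≈ -180.60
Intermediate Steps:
d(b, J) = ⅕ (d(b, J) = 3/(-2 + 17) = 3/15 = 3*(1/15) = ⅕)
d(8, -28)*(-1186 + r) = (-1186 + 283)/5 = (⅕)*(-903) = -903/5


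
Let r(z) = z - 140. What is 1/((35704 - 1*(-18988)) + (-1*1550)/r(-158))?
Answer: 149/8149883 ≈ 1.8282e-5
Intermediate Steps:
r(z) = -140 + z
1/((35704 - 1*(-18988)) + (-1*1550)/r(-158)) = 1/((35704 - 1*(-18988)) + (-1*1550)/(-140 - 158)) = 1/((35704 + 18988) - 1550/(-298)) = 1/(54692 - 1550*(-1/298)) = 1/(54692 + 775/149) = 1/(8149883/149) = 149/8149883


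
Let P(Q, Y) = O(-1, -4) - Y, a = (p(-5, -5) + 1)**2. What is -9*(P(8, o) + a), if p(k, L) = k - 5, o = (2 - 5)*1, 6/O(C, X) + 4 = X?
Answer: -2997/4 ≈ -749.25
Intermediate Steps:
O(C, X) = 6/(-4 + X)
o = -3 (o = -3*1 = -3)
p(k, L) = -5 + k
a = 81 (a = ((-5 - 5) + 1)**2 = (-10 + 1)**2 = (-9)**2 = 81)
P(Q, Y) = -3/4 - Y (P(Q, Y) = 6/(-4 - 4) - Y = 6/(-8) - Y = 6*(-1/8) - Y = -3/4 - Y)
-9*(P(8, o) + a) = -9*((-3/4 - 1*(-3)) + 81) = -9*((-3/4 + 3) + 81) = -9*(9/4 + 81) = -9*333/4 = -2997/4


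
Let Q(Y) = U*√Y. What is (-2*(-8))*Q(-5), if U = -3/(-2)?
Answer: 24*I*√5 ≈ 53.666*I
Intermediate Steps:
U = 3/2 (U = -3*(-½) = 3/2 ≈ 1.5000)
Q(Y) = 3*√Y/2
(-2*(-8))*Q(-5) = (-2*(-8))*(3*√(-5)/2) = 16*(3*(I*√5)/2) = 16*(3*I*√5/2) = 24*I*√5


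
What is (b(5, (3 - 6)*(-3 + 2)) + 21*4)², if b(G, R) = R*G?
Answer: 9801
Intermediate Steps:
b(G, R) = G*R
(b(5, (3 - 6)*(-3 + 2)) + 21*4)² = (5*((3 - 6)*(-3 + 2)) + 21*4)² = (5*(-3*(-1)) + 84)² = (5*3 + 84)² = (15 + 84)² = 99² = 9801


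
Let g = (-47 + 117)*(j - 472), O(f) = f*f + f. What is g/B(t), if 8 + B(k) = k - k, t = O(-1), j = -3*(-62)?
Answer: 5005/2 ≈ 2502.5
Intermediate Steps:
j = 186
O(f) = f + f² (O(f) = f² + f = f + f²)
t = 0 (t = -(1 - 1) = -1*0 = 0)
g = -20020 (g = (-47 + 117)*(186 - 472) = 70*(-286) = -20020)
B(k) = -8 (B(k) = -8 + (k - k) = -8 + 0 = -8)
g/B(t) = -20020/(-8) = -20020*(-⅛) = 5005/2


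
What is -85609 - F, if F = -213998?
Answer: 128389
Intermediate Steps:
-85609 - F = -85609 - 1*(-213998) = -85609 + 213998 = 128389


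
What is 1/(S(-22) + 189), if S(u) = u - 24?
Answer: 1/143 ≈ 0.0069930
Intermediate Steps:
S(u) = -24 + u
1/(S(-22) + 189) = 1/((-24 - 22) + 189) = 1/(-46 + 189) = 1/143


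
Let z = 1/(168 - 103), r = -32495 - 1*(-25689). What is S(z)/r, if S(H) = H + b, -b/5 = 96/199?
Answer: 31001/88035610 ≈ 0.00035214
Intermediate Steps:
r = -6806 (r = -32495 + 25689 = -6806)
b = -480/199 ≈ -2.4121
z = 1/65 ≈ 0.015385
S(H) = -480/199 + H (S(H) = H - 480/199 = -480/199 + H)
S(z)/r = (-480/199 + 1/65)/(-6806) = -31001/12935*(-1/6806) = 31001/88035610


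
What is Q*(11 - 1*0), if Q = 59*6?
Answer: 3894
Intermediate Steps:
Q = 354
Q*(11 - 1*0) = 354*(11 - 1*0) = 354*(11 + 0) = 354*11 = 3894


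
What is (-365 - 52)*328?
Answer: -136776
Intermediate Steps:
(-365 - 52)*328 = -417*328 = -136776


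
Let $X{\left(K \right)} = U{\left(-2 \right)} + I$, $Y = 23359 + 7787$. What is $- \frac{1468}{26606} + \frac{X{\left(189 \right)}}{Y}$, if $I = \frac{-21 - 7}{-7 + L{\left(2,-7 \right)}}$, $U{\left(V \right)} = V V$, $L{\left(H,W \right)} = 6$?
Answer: $- \frac{11217734}{207167619} \approx -0.054148$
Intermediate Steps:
$Y = 31146$
$U{\left(V \right)} = V^{2}$
$I = 28$ ($I = \frac{-21 - 7}{-7 + 6} = - \frac{28}{-1} = \left(-28\right) \left(-1\right) = 28$)
$X{\left(K \right)} = 32$ ($X{\left(K \right)} = \left(-2\right)^{2} + 28 = 4 + 28 = 32$)
$- \frac{1468}{26606} + \frac{X{\left(189 \right)}}{Y} = - \frac{1468}{26606} + \frac{32}{31146} = \left(-1468\right) \frac{1}{26606} + 32 \cdot \frac{1}{31146} = - \frac{734}{13303} + \frac{16}{15573} = - \frac{11217734}{207167619}$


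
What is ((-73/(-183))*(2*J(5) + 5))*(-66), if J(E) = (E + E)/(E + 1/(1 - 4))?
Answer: -104390/427 ≈ -244.47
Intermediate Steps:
J(E) = 2*E/(-⅓ + E) (J(E) = (2*E)/(E + 1/(-3)) = (2*E)/(E - ⅓) = (2*E)/(-⅓ + E) = 2*E/(-⅓ + E))
((-73/(-183))*(2*J(5) + 5))*(-66) = ((-73/(-183))*(2*(6*5/(-1 + 3*5)) + 5))*(-66) = ((-73*(-1/183))*(2*(6*5/(-1 + 15)) + 5))*(-66) = (73*(2*(6*5/14) + 5)/183)*(-66) = (73*(2*(6*5*(1/14)) + 5)/183)*(-66) = (73*(2*(15/7) + 5)/183)*(-66) = (73*(30/7 + 5)/183)*(-66) = ((73/183)*(65/7))*(-66) = (4745/1281)*(-66) = -104390/427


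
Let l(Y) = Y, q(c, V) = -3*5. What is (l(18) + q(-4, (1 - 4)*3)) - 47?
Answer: -44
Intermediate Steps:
q(c, V) = -15
(l(18) + q(-4, (1 - 4)*3)) - 47 = (18 - 15) - 47 = 3 - 47 = -44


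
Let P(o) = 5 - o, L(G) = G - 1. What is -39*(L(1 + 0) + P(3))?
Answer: -78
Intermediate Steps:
L(G) = -1 + G
-39*(L(1 + 0) + P(3)) = -39*((-1 + (1 + 0)) + (5 - 1*3)) = -39*((-1 + 1) + (5 - 3)) = -39*(0 + 2) = -39*2 = -78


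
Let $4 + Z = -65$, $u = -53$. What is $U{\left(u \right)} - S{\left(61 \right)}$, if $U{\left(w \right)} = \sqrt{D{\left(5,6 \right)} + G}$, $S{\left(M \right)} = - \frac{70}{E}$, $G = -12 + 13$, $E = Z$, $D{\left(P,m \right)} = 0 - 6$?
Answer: $- \frac{70}{69} + i \sqrt{5} \approx -1.0145 + 2.2361 i$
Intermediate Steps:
$D{\left(P,m \right)} = -6$ ($D{\left(P,m \right)} = 0 - 6 = -6$)
$Z = -69$ ($Z = -4 - 65 = -69$)
$E = -69$
$G = 1$
$S{\left(M \right)} = \frac{70}{69}$ ($S{\left(M \right)} = - \frac{70}{-69} = \left(-70\right) \left(- \frac{1}{69}\right) = \frac{70}{69}$)
$U{\left(w \right)} = i \sqrt{5}$ ($U{\left(w \right)} = \sqrt{-6 + 1} = \sqrt{-5} = i \sqrt{5}$)
$U{\left(u \right)} - S{\left(61 \right)} = i \sqrt{5} - \frac{70}{69} = - \frac{70}{69} + i \sqrt{5}$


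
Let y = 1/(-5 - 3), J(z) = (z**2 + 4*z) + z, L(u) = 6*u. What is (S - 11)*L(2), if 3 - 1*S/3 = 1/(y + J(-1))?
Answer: -168/11 ≈ -15.273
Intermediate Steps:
J(z) = z**2 + 5*z
y = -1/8 (y = 1/(-8) = -1/8 ≈ -0.12500)
S = 107/11 (S = 9 - 3/(-1/8 - (5 - 1)) = 9 - 3/(-1/8 - 1*4) = 9 - 3/(-1/8 - 4) = 9 - 3/(-33/8) = 9 - 3*(-8/33) = 9 + 8/11 = 107/11 ≈ 9.7273)
(S - 11)*L(2) = (107/11 - 11)*(6*2) = -14/11*12 = -168/11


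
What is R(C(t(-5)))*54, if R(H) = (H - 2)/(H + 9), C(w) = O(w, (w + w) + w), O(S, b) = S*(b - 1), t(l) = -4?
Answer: 2700/61 ≈ 44.262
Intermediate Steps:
O(S, b) = S*(-1 + b)
C(w) = w*(-1 + 3*w) (C(w) = w*(-1 + ((w + w) + w)) = w*(-1 + (2*w + w)) = w*(-1 + 3*w))
R(H) = (-2 + H)/(9 + H)
R(C(t(-5)))*54 = ((-2 - 4*(-1 + 3*(-4)))/(9 - 4*(-1 + 3*(-4))))*54 = ((-2 - 4*(-1 - 12))/(9 - 4*(-1 - 12)))*54 = ((-2 - 4*(-13))/(9 - 4*(-13)))*54 = ((-2 + 52)/(9 + 52))*54 = (50/61)*54 = 2700/61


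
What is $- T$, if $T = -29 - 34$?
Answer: $63$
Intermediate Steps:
$T = -63$ ($T = -29 - 34 = -63$)
$- T = \left(-1\right) \left(-63\right) = 63$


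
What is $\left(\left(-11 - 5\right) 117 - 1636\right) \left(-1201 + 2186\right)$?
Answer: $-3455380$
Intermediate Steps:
$\left(\left(-11 - 5\right) 117 - 1636\right) \left(-1201 + 2186\right) = \left(\left(-16\right) 117 - 1636\right) 985 = \left(-1872 - 1636\right) 985 = \left(-3508\right) 985 = -3455380$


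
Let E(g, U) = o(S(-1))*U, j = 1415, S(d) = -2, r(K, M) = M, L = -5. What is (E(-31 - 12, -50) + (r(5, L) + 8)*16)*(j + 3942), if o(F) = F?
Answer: 792836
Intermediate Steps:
E(g, U) = -2*U
(E(-31 - 12, -50) + (r(5, L) + 8)*16)*(j + 3942) = (-2*(-50) + (-5 + 8)*16)*(1415 + 3942) = (100 + 3*16)*5357 = (100 + 48)*5357 = 148*5357 = 792836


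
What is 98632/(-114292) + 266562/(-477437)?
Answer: -19389117572/13641807401 ≈ -1.4213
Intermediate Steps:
98632/(-114292) + 266562/(-477437) = 98632*(-1/114292) + 266562*(-1/477437) = -24658/28573 - 266562/477437 = -19389117572/13641807401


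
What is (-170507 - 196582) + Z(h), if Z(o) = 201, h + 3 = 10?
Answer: -366888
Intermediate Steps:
h = 7 (h = -3 + 10 = 7)
(-170507 - 196582) + Z(h) = (-170507 - 196582) + 201 = -367089 + 201 = -366888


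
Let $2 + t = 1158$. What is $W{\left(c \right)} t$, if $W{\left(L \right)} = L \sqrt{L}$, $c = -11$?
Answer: $- 12716 i \sqrt{11} \approx - 42174.0 i$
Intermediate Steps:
$W{\left(L \right)} = L^{\frac{3}{2}}$
$t = 1156$ ($t = -2 + 1158 = 1156$)
$W{\left(c \right)} t = \left(-11\right)^{\frac{3}{2}} \cdot 1156 = - 11 i \sqrt{11} \cdot 1156 = - 12716 i \sqrt{11}$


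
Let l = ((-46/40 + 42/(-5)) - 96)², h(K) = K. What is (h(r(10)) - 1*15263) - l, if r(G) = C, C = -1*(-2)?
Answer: -10560721/400 ≈ -26402.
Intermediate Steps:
C = 2
r(G) = 2
l = 4456321/400 (l = ((-46*1/40 + 42*(-⅕)) - 96)² = ((-23/20 - 42/5) - 96)² = (-191/20 - 96)² = (-2111/20)² = 4456321/400 ≈ 11141.)
(h(r(10)) - 1*15263) - l = (2 - 1*15263) - 1*4456321/400 = (2 - 15263) - 4456321/400 = -15261 - 4456321/400 = -10560721/400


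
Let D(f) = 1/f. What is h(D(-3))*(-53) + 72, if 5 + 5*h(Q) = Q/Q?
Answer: 572/5 ≈ 114.40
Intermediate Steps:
h(Q) = -⅘ (h(Q) = -1 + (Q/Q)/5 = -1 + (⅕)*1 = -1 + ⅕ = -⅘)
h(D(-3))*(-53) + 72 = -⅘*(-53) + 72 = 212/5 + 72 = 572/5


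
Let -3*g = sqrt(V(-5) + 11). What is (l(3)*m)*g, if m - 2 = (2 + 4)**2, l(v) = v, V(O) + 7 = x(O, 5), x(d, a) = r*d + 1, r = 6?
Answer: -190*I ≈ -190.0*I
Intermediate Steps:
x(d, a) = 1 + 6*d (x(d, a) = 6*d + 1 = 1 + 6*d)
V(O) = -6 + 6*O (V(O) = -7 + (1 + 6*O) = -6 + 6*O)
g = -5*I/3 (g = -sqrt((-6 + 6*(-5)) + 11)/3 = -sqrt((-6 - 30) + 11)/3 = -sqrt(-36 + 11)/3 = -5*I/3 ≈ -1.6667*I)
m = 38 (m = 2 + (2 + 4)**2 = 2 + 6**2 = 2 + 36 = 38)
(l(3)*m)*g = (3*38)*(-5*I/3) = 114*(-5*I/3) = -190*I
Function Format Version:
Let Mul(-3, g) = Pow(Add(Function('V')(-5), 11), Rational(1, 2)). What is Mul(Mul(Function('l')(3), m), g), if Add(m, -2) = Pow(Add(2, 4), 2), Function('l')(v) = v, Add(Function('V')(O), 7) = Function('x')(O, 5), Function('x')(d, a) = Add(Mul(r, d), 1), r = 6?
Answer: Mul(-190, I) ≈ Mul(-190.00, I)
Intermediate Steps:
Function('x')(d, a) = Add(1, Mul(6, d)) (Function('x')(d, a) = Add(Mul(6, d), 1) = Add(1, Mul(6, d)))
Function('V')(O) = Add(-6, Mul(6, O)) (Function('V')(O) = Add(-7, Add(1, Mul(6, O))) = Add(-6, Mul(6, O)))
g = Mul(Rational(-5, 3), I) (g = Mul(Rational(-1, 3), Pow(Add(Add(-6, Mul(6, -5)), 11), Rational(1, 2))) = Mul(Rational(-1, 3), Pow(Add(Add(-6, -30), 11), Rational(1, 2))) = Mul(Rational(-1, 3), Pow(Add(-36, 11), Rational(1, 2))) = Mul(Rational(-1, 3), Pow(-25, Rational(1, 2))) = Mul(Rational(-1, 3), Mul(5, I)) = Mul(Rational(-5, 3), I) ≈ Mul(-1.6667, I))
m = 38 (m = Add(2, Pow(Add(2, 4), 2)) = Add(2, Pow(6, 2)) = Add(2, 36) = 38)
Mul(Mul(Function('l')(3), m), g) = Mul(Mul(3, 38), Mul(Rational(-5, 3), I)) = Mul(114, Mul(Rational(-5, 3), I)) = Mul(-190, I)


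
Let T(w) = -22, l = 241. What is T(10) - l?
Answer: -263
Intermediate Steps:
T(10) - l = -22 - 1*241 = -22 - 241 = -263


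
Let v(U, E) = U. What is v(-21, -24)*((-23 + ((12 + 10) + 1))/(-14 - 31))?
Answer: 0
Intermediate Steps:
v(-21, -24)*((-23 + ((12 + 10) + 1))/(-14 - 31)) = -21*(-23 + ((12 + 10) + 1))/(-14 - 31) = -21*(-23 + (22 + 1))/(-45) = -21*(-23 + 23)*(-1)/45 = -0*(-1)/45 = -21*0 = 0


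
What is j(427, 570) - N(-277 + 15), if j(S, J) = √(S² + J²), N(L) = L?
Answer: 262 + √507229 ≈ 974.20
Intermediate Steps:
j(S, J) = √(J² + S²)
j(427, 570) - N(-277 + 15) = √(570² + 427²) - (-277 + 15) = √(324900 + 182329) - 1*(-262) = √507229 + 262 = 262 + √507229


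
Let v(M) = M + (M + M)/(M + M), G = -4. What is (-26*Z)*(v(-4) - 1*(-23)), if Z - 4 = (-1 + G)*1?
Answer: 520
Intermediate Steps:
v(M) = 1 + M (v(M) = M + (2*M)/((2*M)) = M + (2*M)*(1/(2*M)) = M + 1 = 1 + M)
Z = -1 (Z = 4 + (-1 - 4)*1 = 4 - 5*1 = 4 - 5 = -1)
(-26*Z)*(v(-4) - 1*(-23)) = (-26*(-1))*((1 - 4) - 1*(-23)) = 26*(-3 + 23) = 26*20 = 520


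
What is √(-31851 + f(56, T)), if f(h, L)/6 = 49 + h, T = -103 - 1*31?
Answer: 3*I*√3469 ≈ 176.69*I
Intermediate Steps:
T = -134 (T = -103 - 31 = -134)
f(h, L) = 294 + 6*h (f(h, L) = 6*(49 + h) = 294 + 6*h)
√(-31851 + f(56, T)) = √(-31851 + (294 + 6*56)) = √(-31851 + (294 + 336)) = √(-31851 + 630) = √(-31221) = 3*I*√3469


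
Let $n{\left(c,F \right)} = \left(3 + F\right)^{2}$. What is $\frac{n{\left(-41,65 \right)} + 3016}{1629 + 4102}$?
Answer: $\frac{7640}{5731} \approx 1.3331$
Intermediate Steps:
$\frac{n{\left(-41,65 \right)} + 3016}{1629 + 4102} = \frac{\left(3 + 65\right)^{2} + 3016}{1629 + 4102} = \frac{68^{2} + 3016}{5731} = \left(4624 + 3016\right) \frac{1}{5731} = 7640 \cdot \frac{1}{5731} = \frac{7640}{5731}$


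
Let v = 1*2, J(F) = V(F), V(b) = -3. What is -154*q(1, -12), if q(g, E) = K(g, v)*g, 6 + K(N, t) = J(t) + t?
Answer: 1078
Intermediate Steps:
J(F) = -3
v = 2
K(N, t) = -9 + t (K(N, t) = -6 + (-3 + t) = -9 + t)
q(g, E) = -7*g (q(g, E) = (-9 + 2)*g = -7*g)
-154*q(1, -12) = -(-1078) = -154*(-7) = 1078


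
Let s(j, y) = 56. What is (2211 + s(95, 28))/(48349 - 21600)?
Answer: 2267/26749 ≈ 0.084751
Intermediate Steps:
(2211 + s(95, 28))/(48349 - 21600) = (2211 + 56)/(48349 - 21600) = 2267/26749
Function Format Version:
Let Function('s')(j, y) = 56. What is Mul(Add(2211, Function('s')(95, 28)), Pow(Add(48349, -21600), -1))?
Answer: Rational(2267, 26749) ≈ 0.084751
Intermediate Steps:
Mul(Add(2211, Function('s')(95, 28)), Pow(Add(48349, -21600), -1)) = Mul(Add(2211, 56), Pow(Add(48349, -21600), -1)) = Mul(2267, Pow(26749, -1)) = Mul(2267, Rational(1, 26749)) = Rational(2267, 26749)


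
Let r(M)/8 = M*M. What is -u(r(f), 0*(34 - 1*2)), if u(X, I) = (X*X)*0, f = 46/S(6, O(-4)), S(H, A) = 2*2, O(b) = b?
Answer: 0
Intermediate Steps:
S(H, A) = 4
f = 23/2 (f = 46/4 = 46*(¼) = 23/2 ≈ 11.500)
r(M) = 8*M² (r(M) = 8*(M*M) = 8*M²)
u(X, I) = 0 (u(X, I) = X²*0 = 0)
-u(r(f), 0*(34 - 1*2)) = -1*0 = 0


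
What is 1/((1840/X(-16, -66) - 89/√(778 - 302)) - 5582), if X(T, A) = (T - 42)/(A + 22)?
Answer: -1675777992/7015031154743 + 149698*√119/7015031154743 ≈ -0.00023865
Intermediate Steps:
X(T, A) = (-42 + T)/(22 + A)
1/((1840/X(-16, -66) - 89/√(778 - 302)) - 5582) = 1/((1840/(((-42 - 16)/(22 - 66))) - 89/√(778 - 302)) - 5582) = 1/((1840/((-58/(-44))) - 89*√119/238) - 5582) = 1/((1840/((-1/44*(-58))) - 89*√119/238) - 5582) = 1/((1840/(29/22) - 89*√119/238) - 5582) = 1/((1840*(22/29) - 89*√119/238) - 5582) = 1/((40480/29 - 89*√119/238) - 5582) = 1/(-121398/29 - 89*√119/238)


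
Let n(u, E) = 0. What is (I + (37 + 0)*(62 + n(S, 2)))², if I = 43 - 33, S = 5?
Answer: 5308416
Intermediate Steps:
I = 10
(I + (37 + 0)*(62 + n(S, 2)))² = (10 + (37 + 0)*(62 + 0))² = (10 + 37*62)² = (10 + 2294)² = 2304² = 5308416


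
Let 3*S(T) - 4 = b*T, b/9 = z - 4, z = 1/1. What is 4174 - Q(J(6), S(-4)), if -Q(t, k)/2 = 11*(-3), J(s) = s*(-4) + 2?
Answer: 4108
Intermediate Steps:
z = 1
b = -27 (b = 9*(1 - 4) = 9*(-3) = -27)
J(s) = 2 - 4*s (J(s) = -4*s + 2 = 2 - 4*s)
S(T) = 4/3 - 9*T (S(T) = 4/3 + (-27*T)/3 = 4/3 - 9*T)
Q(t, k) = 66 (Q(t, k) = -22*(-3) = -2*(-33) = 66)
4174 - Q(J(6), S(-4)) = 4174 - 1*66 = 4174 - 66 = 4108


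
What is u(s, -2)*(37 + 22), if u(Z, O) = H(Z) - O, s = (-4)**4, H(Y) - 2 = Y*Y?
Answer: 3866860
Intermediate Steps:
H(Y) = 2 + Y**2 (H(Y) = 2 + Y*Y = 2 + Y**2)
s = 256
u(Z, O) = 2 + Z**2 - O (u(Z, O) = (2 + Z**2) - O = 2 + Z**2 - O)
u(s, -2)*(37 + 22) = (2 + 256**2 - 1*(-2))*(37 + 22) = (2 + 65536 + 2)*59 = 65540*59 = 3866860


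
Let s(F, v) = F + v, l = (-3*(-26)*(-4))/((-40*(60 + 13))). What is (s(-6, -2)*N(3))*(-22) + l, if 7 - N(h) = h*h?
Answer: -128441/365 ≈ -351.89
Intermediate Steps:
N(h) = 7 - h² (N(h) = 7 - h*h = 7 - h²)
l = 39/365 (l = (78*(-4))/((-40*73)) = -312/(-2920) = -312*(-1/2920) = 39/365 ≈ 0.10685)
(s(-6, -2)*N(3))*(-22) + l = ((-6 - 2)*(7 - 1*3²))*(-22) + 39/365 = -8*(7 - 1*9)*(-22) + 39/365 = -8*(7 - 9)*(-22) + 39/365 = -8*(-2)*(-22) + 39/365 = 16*(-22) + 39/365 = -352 + 39/365 = -128441/365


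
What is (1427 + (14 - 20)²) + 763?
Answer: 2226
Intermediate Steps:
(1427 + (14 - 20)²) + 763 = (1427 + (-6)²) + 763 = (1427 + 36) + 763 = 1463 + 763 = 2226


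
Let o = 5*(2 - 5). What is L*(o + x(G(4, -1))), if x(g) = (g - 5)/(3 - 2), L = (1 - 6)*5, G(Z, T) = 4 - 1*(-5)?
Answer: 275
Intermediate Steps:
G(Z, T) = 9 (G(Z, T) = 4 + 5 = 9)
o = -15 (o = 5*(-3) = -15)
L = -25 (L = -5*5 = -25)
x(g) = -5 + g (x(g) = (-5 + g)/1 = (-5 + g)*1 = -5 + g)
L*(o + x(G(4, -1))) = -25*(-15 + (-5 + 9)) = -25*(-15 + 4) = -25*(-11) = 275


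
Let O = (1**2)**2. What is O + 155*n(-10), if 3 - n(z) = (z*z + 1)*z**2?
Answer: -1565034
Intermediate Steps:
O = 1 (O = 1**2 = 1)
n(z) = 3 - z**2*(1 + z**2) (n(z) = 3 - (z*z + 1)*z**2 = 3 - (z**2 + 1)*z**2 = 3 - (1 + z**2)*z**2 = 3 - z**2*(1 + z**2))
O + 155*n(-10) = 1 + 155*(3 - 1*(-10)**2 - 1*(-10)**4) = 1 + 155*(3 - 1*100 - 1*10000) = 1 + 155*(3 - 100 - 10000) = 1 + 155*(-10097) = 1 - 1565035 = -1565034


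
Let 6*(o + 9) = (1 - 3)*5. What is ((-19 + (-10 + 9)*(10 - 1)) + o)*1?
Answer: -116/3 ≈ -38.667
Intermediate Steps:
o = -32/3 (o = -9 + ((1 - 3)*5)/6 = -9 + (-2*5)/6 = -9 + (1/6)*(-10) = -9 - 5/3 = -32/3 ≈ -10.667)
((-19 + (-10 + 9)*(10 - 1)) + o)*1 = ((-19 + (-10 + 9)*(10 - 1)) - 32/3)*1 = ((-19 - 1*9) - 32/3)*1 = ((-19 - 9) - 32/3)*1 = (-28 - 32/3)*1 = -116/3*1 = -116/3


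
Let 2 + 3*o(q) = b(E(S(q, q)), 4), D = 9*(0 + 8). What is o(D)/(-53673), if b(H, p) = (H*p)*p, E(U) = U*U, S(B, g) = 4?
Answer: -254/161019 ≈ -0.0015775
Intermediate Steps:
E(U) = U²
D = 72 (D = 9*8 = 72)
b(H, p) = H*p²
o(q) = 254/3 (o(q) = -⅔ + (4²*4²)/3 = -⅔ + (16*16)/3 = -⅔ + (⅓)*256 = -⅔ + 256/3 = 254/3)
o(D)/(-53673) = (254/3)/(-53673) = (254/3)*(-1/53673) = -254/161019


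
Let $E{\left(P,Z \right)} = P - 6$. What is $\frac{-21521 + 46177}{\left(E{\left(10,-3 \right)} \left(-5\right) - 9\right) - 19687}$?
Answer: $- \frac{6164}{4929} \approx -1.2506$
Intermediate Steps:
$E{\left(P,Z \right)} = -6 + P$
$\frac{-21521 + 46177}{\left(E{\left(10,-3 \right)} \left(-5\right) - 9\right) - 19687} = \frac{-21521 + 46177}{\left(\left(-6 + 10\right) \left(-5\right) - 9\right) - 19687} = \frac{24656}{\left(4 \left(-5\right) + \left(-36 + 27\right)\right) - 19687} = \frac{24656}{\left(-20 - 9\right) - 19687} = \frac{24656}{-29 - 19687} = \frac{24656}{-19716} = 24656 \left(- \frac{1}{19716}\right) = - \frac{6164}{4929}$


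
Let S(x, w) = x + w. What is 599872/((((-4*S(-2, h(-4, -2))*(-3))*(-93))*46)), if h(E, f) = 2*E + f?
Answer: 18746/19251 ≈ 0.97377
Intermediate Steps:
h(E, f) = f + 2*E
S(x, w) = w + x
599872/((((-4*S(-2, h(-4, -2))*(-3))*(-93))*46)) = 599872/((((-4*((-2 + 2*(-4)) - 2)*(-3))*(-93))*46)) = 599872/((((-4*((-2 - 8) - 2)*(-3))*(-93))*46)) = 599872/((((-4*(-10 - 2)*(-3))*(-93))*46)) = 599872/((((-4*(-12)*(-3))*(-93))*46)) = 599872/((((48*(-3))*(-93))*46)) = 599872/((-144*(-93)*46)) = 599872/((13392*46)) = 599872/616032 = 599872*(1/616032) = 18746/19251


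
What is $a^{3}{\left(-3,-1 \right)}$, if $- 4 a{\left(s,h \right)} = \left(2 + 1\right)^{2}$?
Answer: $- \frac{729}{64} \approx -11.391$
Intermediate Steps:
$a{\left(s,h \right)} = - \frac{9}{4}$ ($a{\left(s,h \right)} = - \frac{\left(2 + 1\right)^{2}}{4} = - \frac{3^{2}}{4} = \left(- \frac{1}{4}\right) 9 = - \frac{9}{4}$)
$a^{3}{\left(-3,-1 \right)} = \left(- \frac{9}{4}\right)^{3} = - \frac{729}{64}$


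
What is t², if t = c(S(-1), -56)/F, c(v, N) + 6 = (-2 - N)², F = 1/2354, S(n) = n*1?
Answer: 46924418019600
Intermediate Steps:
S(n) = n
F = 1/2354 ≈ 0.00042481
c(v, N) = -6 + (-2 - N)²
t = 6850140 (t = (-6 + (2 - 56)²)/(1/2354) = (-6 + (-54)²)*2354 = (-6 + 2916)*2354 = 2910*2354 = 6850140)
t² = 6850140² = 46924418019600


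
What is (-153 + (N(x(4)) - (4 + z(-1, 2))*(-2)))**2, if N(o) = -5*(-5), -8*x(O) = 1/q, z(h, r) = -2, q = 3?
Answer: 15376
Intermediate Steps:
x(O) = -1/24 (x(O) = -1/8/3 = -1/8*1/3 = -1/24)
N(o) = 25
(-153 + (N(x(4)) - (4 + z(-1, 2))*(-2)))**2 = (-153 + (25 - (4 - 2)*(-2)))**2 = (-153 + (25 - 2*(-2)))**2 = (-153 + (25 - 1*(-4)))**2 = (-153 + (25 + 4))**2 = (-153 + 29)**2 = (-124)**2 = 15376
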